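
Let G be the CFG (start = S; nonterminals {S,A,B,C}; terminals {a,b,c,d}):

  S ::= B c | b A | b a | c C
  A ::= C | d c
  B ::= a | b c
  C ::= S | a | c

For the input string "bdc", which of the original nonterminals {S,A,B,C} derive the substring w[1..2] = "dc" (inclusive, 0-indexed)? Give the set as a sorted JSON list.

Convert to CNF:
  S -> B T0 | T0 C | T1 A | T1 T2
  A -> B T0 | T0 C | T1 A | T1 T2 | T3 T0 | a | c
  B -> T1 T0 | a
  C -> B T0 | T0 C | T1 A | T1 T2 | a | c
  T0 -> c
  T1 -> b
  T2 -> a
  T3 -> d

CYK table (by increasing span), restricted to cells inside w[1..2]:
  cell(1,1) d: {T3}  orig:{}
  cell(2,2) c: {A,C,T0}  orig:{A,C}
  cell(1,2) dc: {A}

Original NTs in T[1,2] deriving "dc": ["A"]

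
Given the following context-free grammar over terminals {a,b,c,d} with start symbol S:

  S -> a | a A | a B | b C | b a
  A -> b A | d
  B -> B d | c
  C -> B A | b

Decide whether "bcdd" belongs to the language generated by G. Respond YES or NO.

Convert to CNF:
  S -> T0 C | T0 T2 | T2 A | T2 B | a
  A -> T0 A | d
  B -> B T1 | c
  C -> B A | b
  T0 -> b
  T1 -> d
  T2 -> a

CYK table (by increasing span):
  [0..0]={C,T0}  "b"  orig:{C}
  [1..1]={B}  "c"
  [2..2]={A,T1}  "d"  orig:{A}
  [3..3]={A,T1}  "d"  orig:{A}
  [0..1]=∅  "bc"
  [1..2]={B,C}  "cd"
  [2..3]=∅  "dd"
  [0..2]={S}  "bcd"
  [1..3]={B,C}  "cdd"
  [0..3]={S}  "bcdd"

S ∈ T[0,3] ⇒ YES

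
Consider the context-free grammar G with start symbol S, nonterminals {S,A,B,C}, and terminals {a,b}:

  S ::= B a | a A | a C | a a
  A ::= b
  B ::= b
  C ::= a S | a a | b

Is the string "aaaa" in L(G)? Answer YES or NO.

Convert to CNF:
  S -> B T0 | T0 A | T0 C | T0 T0
  A -> b
  B -> b
  C -> T0 S | T0 T0 | b
  T0 -> a

CYK fill:
  T[0,0] 'a' = {T0}  orig:{}
  T[1,1] 'a' = {T0}  orig:{}
  T[2,2] 'a' = {T0}  orig:{}
  T[3,3] 'a' = {T0}  orig:{}
  T[0,1] 'aa' = {C,S}
  T[1,2] 'aa' = {C,S}
  T[2,3] 'aa' = {C,S}
  T[0,2] 'aaa' = {C,S}
  T[1,3] 'aaa' = {C,S}
  T[0,3] 'aaaa' = {C,S}

S ∈ T[0,3] ⇒ YES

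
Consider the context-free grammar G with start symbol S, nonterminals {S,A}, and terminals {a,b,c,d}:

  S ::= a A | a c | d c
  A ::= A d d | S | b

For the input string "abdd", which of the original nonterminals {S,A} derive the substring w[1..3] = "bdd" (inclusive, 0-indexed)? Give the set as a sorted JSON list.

CNF form of G:
  S -> T0 T2 | T1 A | T1 T2
  A -> A X3 | T0 T2 | T1 A | T1 T2 | b
  T0 -> d
  T1 -> a
  T2 -> c
  X3 -> T0 T0

CYK table (by increasing span), restricted to cells inside w[1..3]:
  T[1,1] 'b' = {A}
  T[2,2] 'd' = {T0}  orig:{}
  T[3,3] 'd' = {T0}  orig:{}
  T[1,2] 'bd' = ∅
  T[2,3] 'dd' = {X3}  orig:{}
  T[1,3] 'bdd' = {A}

Original NTs in T[1,3] deriving "bdd": ["A"]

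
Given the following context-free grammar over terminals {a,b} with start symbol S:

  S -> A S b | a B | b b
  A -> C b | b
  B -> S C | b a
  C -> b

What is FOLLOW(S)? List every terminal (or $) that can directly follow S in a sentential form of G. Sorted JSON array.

FIRST iteration:
iter 1:
  A via A→b: +{b}
  B via B→b a: +{b}
  C via C→b: +{b}
  S via S→A S b: +{b}
  S via S→a B: +{a}
  FIRST(S)={a,b}  FIRST(A)={b}  FIRST(B)={b}  FIRST(C)={b}
iter 2:
  B via B→S C: +{a}
  FIRST(S)={a,b}  FIRST(A)={b}  FIRST(B)={a,b}  FIRST(C)={b}
iter 3: (stable)
  FIRST(S)={a,b}  FIRST(A)={b}  FIRST(B)={a,b}  FIRST(C)={b}

FOLLOW iteration:
seed FOLLOW(S) with $
pass 1:
  A→C b: FOLLOW(C) ⊇ FIRST(b) = {b}; new: +{b}
  B→S C: FOLLOW(S) ⊇ FIRST(C) = {b}; new: +{b}
  S→A S b: FOLLOW(A) ⊇ FIRST(S) = {a,b}; new: +{a,b}
  S→a B: FOLLOW(B) ⊇ FOLLOW(S) ⊇ {$,b}; new: +{$,b}
  FOLLOW(S)={$,b}  FOLLOW(A)={a,b}  FOLLOW(B)={$,b}  FOLLOW(C)={b}
pass 2:
  B→S C: FOLLOW(C) ⊇ FOLLOW(B) ⊇ {$,b}; new: +{$}
  FOLLOW(S)={$,b}  FOLLOW(A)={a,b}  FOLLOW(B)={$,b}  FOLLOW(C)={$,b}
pass 3: done
  FOLLOW(S)={$,b}  FOLLOW(A)={a,b}  FOLLOW(B)={$,b}  FOLLOW(C)={$,b}

FOLLOW(S) = ["$", "b"]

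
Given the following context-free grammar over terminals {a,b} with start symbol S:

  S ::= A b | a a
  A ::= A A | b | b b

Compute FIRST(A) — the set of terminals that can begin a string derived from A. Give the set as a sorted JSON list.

FIRST iteration:
[1]
  A via A→b: +{b}
  S via S→A b: +{b}
  S via S→a a: +{a}
  FIRST[S]={a,b}  FIRST[A]={b}
[2] (no change)
  FIRST[S]={a,b}  FIRST[A]={b}

FIRST(A) = ["b"]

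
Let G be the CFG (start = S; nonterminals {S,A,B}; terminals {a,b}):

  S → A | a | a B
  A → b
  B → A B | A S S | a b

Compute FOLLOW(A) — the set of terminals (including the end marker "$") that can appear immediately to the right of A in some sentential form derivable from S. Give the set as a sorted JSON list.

FIRST iteration:
iter 1:
  A via A→b: +{b}
  B via B→A B: +{b}
  B via B→a b: +{a}
  S via S→A: +{b}
  S via S→a: +{a}
  FIRST(S)={a,b}  FIRST(A)={b}  FIRST(B)={a,b}
iter 2: — fixpoint
  FIRST(S)={a,b}  FIRST(A)={b}  FIRST(B)={a,b}

FOLLOW sets:
seed FOLLOW(S) with $
[1]
  B→A B: FOLLOW(A) ⊇ FIRST(B) = {a,b}; new: +{a,b}
  B→A S S: FOLLOW(S) ⊇ FIRST(S) = {a,b}; new: +{a,b}
  S→A: FOLLOW(A) ⊇ FOLLOW(S) ⊇ {$,a,b}; new: +{$}
  S→a B: FOLLOW(B) ⊇ FOLLOW(S) ⊇ {$,a,b}; new: +{$,a,b}
  S: {$,a,b}  A: {$,a,b}  B: {$,a,b}
[2] done
  S: {$,a,b}  A: {$,a,b}  B: {$,a,b}

FOLLOW(A) = ["$", "a", "b"]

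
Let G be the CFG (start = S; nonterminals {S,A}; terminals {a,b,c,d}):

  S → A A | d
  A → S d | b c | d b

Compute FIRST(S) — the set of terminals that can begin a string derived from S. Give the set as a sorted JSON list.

Compute FIRST by fixpoint:
iter 1:
  A via A→b c: +{b}
  A via A→d b: +{d}
  S via S→A A: +{b,d}
  S: {b,d}  A: {b,d}
iter 2: — fixpoint
  S: {b,d}  A: {b,d}

FIRST(S) = ["b", "d"]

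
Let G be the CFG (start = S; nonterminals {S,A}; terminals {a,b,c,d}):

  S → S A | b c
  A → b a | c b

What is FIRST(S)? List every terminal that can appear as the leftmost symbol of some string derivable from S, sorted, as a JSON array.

Compute FIRST by fixpoint:
round 1:
  A via A→b a: +{b}
  A via A→c b: +{c}
  S via S→b c: +{b}
  FIRST[S]={b}  FIRST[A]={b,c}
round 2: — fixpoint
  FIRST[S]={b}  FIRST[A]={b,c}

FIRST(S) = ["b"]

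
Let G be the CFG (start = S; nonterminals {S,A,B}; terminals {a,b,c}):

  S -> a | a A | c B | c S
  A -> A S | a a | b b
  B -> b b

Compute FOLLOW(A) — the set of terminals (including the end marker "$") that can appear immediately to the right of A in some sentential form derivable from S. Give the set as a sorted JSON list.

FIRST iteration:
round 1:
  A via A→a a: +{a}
  A via A→b b: +{b}
  B via B→b b: +{b}
  S via S→a: +{a}
  S via S→c B: +{c}
  FIRST(S)={a,c}  FIRST(A)={a,b}  FIRST(B)={b}
round 2: — fixpoint
  FIRST(S)={a,c}  FIRST(A)={a,b}  FIRST(B)={b}

Compute FOLLOW by fixpoint:
FOLLOW(S) := {$}
pass 1:
  A→A S: FOLLOW(A) ⊇ FIRST(S) = {a,c}; new: +{a,c}
  A→A S: FOLLOW(S) ⊇ FOLLOW(A) ⊇ {a,c}; new: +{a,c}
  S→a A: FOLLOW(A) ⊇ FOLLOW(S) ⊇ {$,a,c}; new: +{$}
  S→c B: FOLLOW(B) ⊇ FOLLOW(S) ⊇ {$,a,c}; new: +{$,a,c}
  FOLLOW(S)={$,a,c}  FOLLOW(A)={$,a,c}  FOLLOW(B)={$,a,c}
pass 2: done
  FOLLOW(S)={$,a,c}  FOLLOW(A)={$,a,c}  FOLLOW(B)={$,a,c}

FOLLOW(A) = ["$", "a", "c"]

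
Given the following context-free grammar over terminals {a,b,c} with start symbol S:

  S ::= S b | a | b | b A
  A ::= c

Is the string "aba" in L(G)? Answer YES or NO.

CNF form of G:
  S -> S T0 | T0 A | a | b
  A -> c
  T0 -> b

CYK table (by increasing span):
  cell(0,0) a: {S}
  cell(1,1) b: {S,T0}  orig:{S}
  cell(2,2) a: {S}
  cell(0,1) ab: {S}
  cell(1,2) ba: ∅
  cell(0,2) aba: ∅

S ∉ T[0,2] ⇒ NO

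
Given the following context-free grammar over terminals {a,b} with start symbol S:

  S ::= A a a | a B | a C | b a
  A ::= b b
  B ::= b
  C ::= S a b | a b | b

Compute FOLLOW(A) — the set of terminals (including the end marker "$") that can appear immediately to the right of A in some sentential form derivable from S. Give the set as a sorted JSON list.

FIRST iteration:
round 1:
  A via A→b b: +{b}
  B via B→b: +{b}
  C via C→a b: +{a}
  C via C→b: +{b}
  S via S→A a a: +{b}
  S via S→a B: +{a}
  S: {a,b}  A: {b}  B: {b}  C: {a,b}
round 2: done
  S: {a,b}  A: {b}  B: {b}  C: {a,b}

Compute FOLLOW by fixpoint:
seed FOLLOW(S) with $
round 1:
  C→S a b: FOLLOW(S) ⊇ FIRST(a) = {a}; new: +{a}
  S→A a a: FOLLOW(A) ⊇ FIRST(a) = {a}; new: +{a}
  S→a B: FOLLOW(B) ⊇ FOLLOW(S) ⊇ {$,a}; new: +{$,a}
  S→a C: FOLLOW(C) ⊇ FOLLOW(S) ⊇ {$,a}; new: +{$,a}
  S: {$,a}  A: {a}  B: {$,a}  C: {$,a}
round 2: — fixpoint
  S: {$,a}  A: {a}  B: {$,a}  C: {$,a}

FOLLOW(A) = ["a"]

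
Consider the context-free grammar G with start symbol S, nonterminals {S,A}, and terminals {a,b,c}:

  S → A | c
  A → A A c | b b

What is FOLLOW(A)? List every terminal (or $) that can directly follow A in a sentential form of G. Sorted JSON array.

Compute FIRST by fixpoint:
round 1:
  A via A→b b: +{b}
  S via S→A: +{b}
  S via S→c: +{c}
  S: {b,c}  A: {b}
round 2: (stable)
  S: {b,c}  A: {b}

Compute FOLLOW by fixpoint:
FOLLOW(S) := {$}
pass 1:
  A→A A c: FOLLOW(A) ⊇ FIRST(A) = {b}; new: +{b}
  A→A A c: FOLLOW(A) ⊇ FIRST(c) = {c}; new: +{c}
  S→A: FOLLOW(A) ⊇ FOLLOW(S) ⊇ {$}; new: +{$}
  FOLLOW[S]={$}  FOLLOW[A]={$,b,c}
pass 2: — fixpoint
  FOLLOW[S]={$}  FOLLOW[A]={$,b,c}

FOLLOW(A) = ["$", "b", "c"]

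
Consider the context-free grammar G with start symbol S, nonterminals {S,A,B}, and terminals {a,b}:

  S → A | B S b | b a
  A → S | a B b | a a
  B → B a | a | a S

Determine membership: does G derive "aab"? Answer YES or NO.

CNF form of G:
  S -> B X4 | T0 T1 | T1 T1 | T1 X5
  A -> B X2 | T0 T1 | T1 T1 | T1 X3
  B -> B T1 | T1 S | a
  T0 -> b
  T1 -> a
  X2 -> S T0
  X3 -> B T0
  X4 -> S T0
  X5 -> B T0

Fill CYK table bottom-up:
  T[0,0] 'a' = {B,T1}  orig:{B}
  T[1,1] 'a' = {B,T1}  orig:{B}
  T[2,2] 'b' = {T0}  orig:{}
  T[0,1] 'aa' = {A,B,S}
  T[1,2] 'ab' = {X3,X5}  orig:{}
  T[0,2] 'aab' = {A,S,X2,X3,X4,X5}  orig:{A,S}

S ∈ T[0,2] ⇒ YES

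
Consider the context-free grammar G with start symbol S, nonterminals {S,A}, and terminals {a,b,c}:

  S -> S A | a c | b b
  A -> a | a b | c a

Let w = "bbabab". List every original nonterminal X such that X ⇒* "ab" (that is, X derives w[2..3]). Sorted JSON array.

Convert to CNF:
  S -> S A | T0 T2 | T1 T1
  A -> T0 T1 | T2 T0 | a
  T0 -> a
  T1 -> b
  T2 -> c

Fill CYK table bottom-up, restricted to cells inside w[2..3]:
  [2..2]={A,T0}  "a"  orig:{A}
  [3..3]={T1}  "b"  orig:{}
  [2..3]={A}  "ab"

Original NTs in T[2,3] deriving "ab": ["A"]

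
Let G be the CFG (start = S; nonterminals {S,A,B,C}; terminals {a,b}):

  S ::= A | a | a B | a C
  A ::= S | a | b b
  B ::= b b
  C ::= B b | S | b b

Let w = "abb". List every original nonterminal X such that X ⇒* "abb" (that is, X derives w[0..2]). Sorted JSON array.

CNF form of G:
  S -> T0 B | T0 C | T1 T1 | a
  A -> T0 B | T0 C | T1 T1 | a
  B -> T1 T1
  C -> B T1 | T0 B | T0 C | T1 T1 | a
  T0 -> a
  T1 -> b

CYK table (by increasing span), restricted to cells inside w[0..2]:
  [0..0]={A,C,S,T0}  "a"  orig:{A,C,S}
  [1..1]={T1}  "b"  orig:{}
  [2..2]={T1}  "b"  orig:{}
  [0..1]=∅  "ab"
  [1..2]={A,B,C,S}  "bb"
  [0..2]={A,C,S}  "abb"

Original NTs in T[0,2] deriving "abb": ["A", "C", "S"]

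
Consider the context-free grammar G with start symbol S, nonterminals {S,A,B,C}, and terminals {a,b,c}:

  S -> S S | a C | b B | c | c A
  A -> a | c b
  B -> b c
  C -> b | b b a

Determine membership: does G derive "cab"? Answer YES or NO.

CNF form of G:
  S -> S S | T0 A | T1 B | T2 C | c
  A -> T0 T1 | a
  B -> T1 T0
  C -> T1 X3 | b
  T0 -> c
  T1 -> b
  T2 -> a
  X3 -> T1 T2

Fill CYK table bottom-up:
  [0..0]={S,T0}  "c"  orig:{S}
  [1..1]={A,T2}  "a"  orig:{A}
  [2..2]={C,T1}  "b"  orig:{C}
  [0..1]={S}  "ca"
  [1..2]={S}  "ab"
  [0..2]={S}  "cab"

S ∈ T[0,2] ⇒ YES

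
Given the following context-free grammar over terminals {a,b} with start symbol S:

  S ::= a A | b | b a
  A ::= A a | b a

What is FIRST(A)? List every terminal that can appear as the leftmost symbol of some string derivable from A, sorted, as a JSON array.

FIRST sets, iterate to fixpoint:
pass 1:
  A via A→b a: +{b}
  S via S→a A: +{a}
  S via S→b: +{b}
  FIRST(S)={a,b}  FIRST(A)={b}
pass 2: — fixpoint
  FIRST(S)={a,b}  FIRST(A)={b}

FIRST(A) = ["b"]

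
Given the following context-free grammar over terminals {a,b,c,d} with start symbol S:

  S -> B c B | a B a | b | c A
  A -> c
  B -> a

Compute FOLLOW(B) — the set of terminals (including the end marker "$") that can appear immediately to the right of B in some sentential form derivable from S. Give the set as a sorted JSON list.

Compute FIRST by fixpoint:
[1]
  A via A→c: +{c}
  B via B→a: +{a}
  S via S→B c B: +{a}
  S via S→b: +{b}
  S via S→c A: +{c}
  FIRST(S)={a,b,c}  FIRST(A)={c}  FIRST(B)={a}
[2] (no change)
  FIRST(S)={a,b,c}  FIRST(A)={c}  FIRST(B)={a}

FOLLOW iteration:
initialize: $ ∈ FOLLOW(S)
round 1:
  S→B c B: FOLLOW(B) ⊇ FIRST(c) = {c}; new: +{c}
  S→B c B: FOLLOW(B) ⊇ FOLLOW(S) ⊇ {$}; new: +{$}
  S→a B a: FOLLOW(B) ⊇ FIRST(a) = {a}; new: +{a}
  S→c A: FOLLOW(A) ⊇ FOLLOW(S) ⊇ {$}; new: +{$}
  FOLLOW[S]={$}  FOLLOW[A]={$}  FOLLOW[B]={$,a,c}
round 2: — fixpoint
  FOLLOW[S]={$}  FOLLOW[A]={$}  FOLLOW[B]={$,a,c}

FOLLOW(B) = ["$", "a", "c"]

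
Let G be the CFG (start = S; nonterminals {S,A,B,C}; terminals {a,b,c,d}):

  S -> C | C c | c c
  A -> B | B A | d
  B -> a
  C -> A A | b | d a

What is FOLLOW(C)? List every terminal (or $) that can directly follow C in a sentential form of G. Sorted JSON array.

Compute FIRST by fixpoint:
[1]
  A via A→d: +{d}
  B via B→a: +{a}
  C via C→A A: +{d}
  C via C→b: +{b}
  S via S→C: +{b,d}
  S via S→c c: +{c}
  FIRST(S)={b,c,d}  FIRST(A)={d}  FIRST(B)={a}  FIRST(C)={b,d}
[2]
  A via A→B: +{a}
  C via C→A A: +{a}
  S via S→C: +{a}
  FIRST(S)={a,b,c,d}  FIRST(A)={a,d}  FIRST(B)={a}  FIRST(C)={a,b,d}
[3] — fixpoint
  FIRST(S)={a,b,c,d}  FIRST(A)={a,d}  FIRST(B)={a}  FIRST(C)={a,b,d}

FOLLOW iteration:
initialize: $ ∈ FOLLOW(S)
round 1:
  A→B A: FOLLOW(B) ⊇ FIRST(A) = {a,d}; new: +{a,d}
  C→A A: FOLLOW(A) ⊇ FIRST(A) = {a,d}; new: +{a,d}
  S→C: FOLLOW(C) ⊇ FOLLOW(S) ⊇ {$}; new: +{$}
  S→C c: FOLLOW(C) ⊇ FIRST(c) = {c}; new: +{c}
  FOLLOW(S)={$}  FOLLOW(A)={a,d}  FOLLOW(B)={a,d}  FOLLOW(C)={$,c}
round 2:
  C→A A: FOLLOW(A) ⊇ FOLLOW(C) ⊇ {$,c}; new: +{$,c}
  FOLLOW(S)={$}  FOLLOW(A)={$,a,c,d}  FOLLOW(B)={a,d}  FOLLOW(C)={$,c}
round 3:
  A→B: FOLLOW(B) ⊇ FOLLOW(A) ⊇ {$,a,c,d}; new: +{$,c}
  FOLLOW(S)={$}  FOLLOW(A)={$,a,c,d}  FOLLOW(B)={$,a,c,d}  FOLLOW(C)={$,c}
round 4: — fixpoint
  FOLLOW(S)={$}  FOLLOW(A)={$,a,c,d}  FOLLOW(B)={$,a,c,d}  FOLLOW(C)={$,c}

FOLLOW(C) = ["$", "c"]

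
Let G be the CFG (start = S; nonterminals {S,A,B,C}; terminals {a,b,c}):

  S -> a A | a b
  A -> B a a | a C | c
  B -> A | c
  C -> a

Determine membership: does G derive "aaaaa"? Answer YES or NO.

Convert to CNF:
  S -> T0 A | T0 T1
  A -> B X2 | T0 C | c
  B -> B X3 | T0 C | c
  C -> a
  T0 -> a
  T1 -> b
  X2 -> T0 T0
  X3 -> T0 T0

CYK table (by increasing span):
  [0..0]={C,T0}  "a"  orig:{C}
  [1..1]={C,T0}  "a"  orig:{C}
  [2..2]={C,T0}  "a"  orig:{C}
  [3..3]={C,T0}  "a"  orig:{C}
  [4..4]={C,T0}  "a"  orig:{C}
  [0..1]={A,B,X2,X3}  "aa"  orig:{A,B}
  [1..2]={A,B,X2,X3}  "aa"  orig:{A,B}
  [2..3]={A,B,X2,X3}  "aa"  orig:{A,B}
  [3..4]={A,B,X2,X3}  "aa"  orig:{A,B}
  [0..2]={S}  "aaa"
  [1..3]={S}  "aaa"
  [2..4]={S}  "aaa"
  [0..3]={A,B}  "aaaa"
  [1..4]={A,B}  "aaaa"
  [0..4]={S}  "aaaaa"

S ∈ T[0,4] ⇒ YES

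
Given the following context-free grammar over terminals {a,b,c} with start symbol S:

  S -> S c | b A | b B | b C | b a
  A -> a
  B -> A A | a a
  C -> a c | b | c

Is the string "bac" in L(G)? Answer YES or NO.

Convert to CNF:
  S -> S T1 | T2 A | T2 B | T2 C | T2 T0
  A -> a
  B -> A A | T0 T0
  C -> T0 T1 | b | c
  T0 -> a
  T1 -> c
  T2 -> b

CYK fill:
  [0..0]={C,T2}  "b"  orig:{C}
  [1..1]={A,T0}  "a"  orig:{A}
  [2..2]={C,T1}  "c"  orig:{C}
  [0..1]={S}  "ba"
  [1..2]={C}  "ac"
  [0..2]={S}  "bac"

S ∈ T[0,2] ⇒ YES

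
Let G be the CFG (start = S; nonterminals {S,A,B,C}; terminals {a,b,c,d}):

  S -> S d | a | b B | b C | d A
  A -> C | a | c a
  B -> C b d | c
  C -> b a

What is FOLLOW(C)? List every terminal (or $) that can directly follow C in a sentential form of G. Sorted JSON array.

FIRST sets, iterate to fixpoint:
iter 1:
  A via A→a: +{a}
  A via A→c a: +{c}
  B via B→c: +{c}
  C via C→b a: +{b}
  S via S→a: +{a}
  S via S→b B: +{b}
  S via S→d A: +{d}
  FIRST[S]={a,b,d}  FIRST[A]={a,c}  FIRST[B]={c}  FIRST[C]={b}
iter 2:
  A via A→C: +{b}
  B via B→C b d: +{b}
  FIRST[S]={a,b,d}  FIRST[A]={a,b,c}  FIRST[B]={b,c}  FIRST[C]={b}
iter 3: (stable)
  FIRST[S]={a,b,d}  FIRST[A]={a,b,c}  FIRST[B]={b,c}  FIRST[C]={b}

FOLLOW iteration:
initialize: $ ∈ FOLLOW(S)
iter 1:
  B→C b d: FOLLOW(C) ⊇ FIRST(b) = {b}; new: +{b}
  S→S d: FOLLOW(S) ⊇ FIRST(d) = {d}; new: +{d}
  S→b B: FOLLOW(B) ⊇ FOLLOW(S) ⊇ {$,d}; new: +{$,d}
  S→b C: FOLLOW(C) ⊇ FOLLOW(S) ⊇ {$,d}; new: +{$,d}
  S→d A: FOLLOW(A) ⊇ FOLLOW(S) ⊇ {$,d}; new: +{$,d}
  FOLLOW(S)={$,d}  FOLLOW(A)={$,d}  FOLLOW(B)={$,d}  FOLLOW(C)={$,b,d}
iter 2: (stable)
  FOLLOW(S)={$,d}  FOLLOW(A)={$,d}  FOLLOW(B)={$,d}  FOLLOW(C)={$,b,d}

FOLLOW(C) = ["$", "b", "d"]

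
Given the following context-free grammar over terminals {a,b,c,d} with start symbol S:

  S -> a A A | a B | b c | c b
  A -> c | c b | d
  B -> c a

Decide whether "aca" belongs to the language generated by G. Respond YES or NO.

Convert to CNF:
  S -> T0 T1 | T1 T0 | T2 B | T2 X3
  A -> T0 T1 | c | d
  B -> T0 T2
  T0 -> c
  T1 -> b
  T2 -> a
  X3 -> A A

Fill CYK table bottom-up:
  [0..0]={T2}  "a"  orig:{}
  [1..1]={A,T0}  "c"  orig:{A}
  [2..2]={T2}  "a"  orig:{}
  [0..1]=∅  "ac"
  [1..2]={B}  "ca"
  [0..2]={S}  "aca"

S ∈ T[0,2] ⇒ YES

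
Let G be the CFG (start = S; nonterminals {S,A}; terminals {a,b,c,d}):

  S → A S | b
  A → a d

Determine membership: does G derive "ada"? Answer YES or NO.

CNF form of G:
  S -> A S | b
  A -> T0 T1
  T0 -> a
  T1 -> d

CYK fill:
  T[0,0] 'a' = {T0}  orig:{}
  T[1,1] 'd' = {T1}  orig:{}
  T[2,2] 'a' = {T0}  orig:{}
  T[0,1] 'ad' = {A}
  T[1,2] 'da' = ∅
  T[0,2] 'ada' = ∅

S ∉ T[0,2] ⇒ NO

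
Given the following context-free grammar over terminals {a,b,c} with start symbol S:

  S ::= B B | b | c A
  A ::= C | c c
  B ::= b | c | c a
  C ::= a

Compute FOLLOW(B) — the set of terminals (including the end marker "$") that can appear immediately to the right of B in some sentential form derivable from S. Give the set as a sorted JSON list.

FIRST sets, iterate to fixpoint:
[1]
  A via A→c c: +{c}
  B via B→b: +{b}
  B via B→c: +{c}
  C via C→a: +{a}
  S via S→B B: +{b,c}
  FIRST(S)={b,c}  FIRST(A)={c}  FIRST(B)={b,c}  FIRST(C)={a}
[2]
  A via A→C: +{a}
  FIRST(S)={b,c}  FIRST(A)={a,c}  FIRST(B)={b,c}  FIRST(C)={a}
[3] (no change)
  FIRST(S)={b,c}  FIRST(A)={a,c}  FIRST(B)={b,c}  FIRST(C)={a}

FOLLOW iteration:
seed FOLLOW(S) with $
[1]
  S→B B: FOLLOW(B) ⊇ FIRST(B) = {b,c}; new: +{b,c}
  S→B B: FOLLOW(B) ⊇ FOLLOW(S) ⊇ {$}; new: +{$}
  S→c A: FOLLOW(A) ⊇ FOLLOW(S) ⊇ {$}; new: +{$}
  FOLLOW[S]={$}  FOLLOW[A]={$}  FOLLOW[B]={$,b,c}  FOLLOW[C]={}
[2]
  A→C: FOLLOW(C) ⊇ FOLLOW(A) ⊇ {$}; new: +{$}
  FOLLOW[S]={$}  FOLLOW[A]={$}  FOLLOW[B]={$,b,c}  FOLLOW[C]={$}
[3] done
  FOLLOW[S]={$}  FOLLOW[A]={$}  FOLLOW[B]={$,b,c}  FOLLOW[C]={$}

FOLLOW(B) = ["$", "b", "c"]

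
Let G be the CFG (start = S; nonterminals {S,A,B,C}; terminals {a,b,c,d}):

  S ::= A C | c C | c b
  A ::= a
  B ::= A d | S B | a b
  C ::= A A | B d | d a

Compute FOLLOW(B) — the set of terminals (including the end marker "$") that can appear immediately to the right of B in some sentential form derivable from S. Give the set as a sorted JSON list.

FIRST sets, iterate to fixpoint:
round 1:
  A via A→a: +{a}
  B via B→A d: +{a}
  C via C→A A: +{a}
  C via C→d a: +{d}
  S via S→A C: +{a}
  S via S→c C: +{c}
  FIRST[S]={a,c}  FIRST[A]={a}  FIRST[B]={a}  FIRST[C]={a,d}
round 2:
  B via B→S B: +{c}
  C via C→B d: +{c}
  FIRST[S]={a,c}  FIRST[A]={a}  FIRST[B]={a,c}  FIRST[C]={a,c,d}
round 3: (no change)
  FIRST[S]={a,c}  FIRST[A]={a}  FIRST[B]={a,c}  FIRST[C]={a,c,d}

FOLLOW iteration:
seed FOLLOW(S) with $
iter 1:
  B→A d: FOLLOW(A) ⊇ FIRST(d) = {d}; new: +{d}
  B→S B: FOLLOW(S) ⊇ FIRST(B) = {a,c}; new: +{a,c}
  C→A A: FOLLOW(A) ⊇ FIRST(A) = {a}; new: +{a}
  C→B d: FOLLOW(B) ⊇ FIRST(d) = {d}; new: +{d}
  S→A C: FOLLOW(A) ⊇ FIRST(C) = {a,c,d}; new: +{c}
  S→A C: FOLLOW(C) ⊇ FOLLOW(S) ⊇ {$,a,c}; new: +{$,a,c}
  S: {$,a,c}  A: {a,c,d}  B: {d}  C: {$,a,c}
iter 2:
  C→A A: FOLLOW(A) ⊇ FOLLOW(C) ⊇ {$,a,c}; new: +{$}
  S: {$,a,c}  A: {$,a,c,d}  B: {d}  C: {$,a,c}
iter 3: done
  S: {$,a,c}  A: {$,a,c,d}  B: {d}  C: {$,a,c}

FOLLOW(B) = ["d"]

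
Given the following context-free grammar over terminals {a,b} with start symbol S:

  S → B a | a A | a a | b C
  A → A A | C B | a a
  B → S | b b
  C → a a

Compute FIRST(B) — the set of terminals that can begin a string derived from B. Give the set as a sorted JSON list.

Compute FIRST by fixpoint:
round 1:
  A via A→a a: +{a}
  B via B→b b: +{b}
  C via C→a a: +{a}
  S via S→B a: +{b}
  S via S→a A: +{a}
  FIRST[S]={a,b}  FIRST[A]={a}  FIRST[B]={b}  FIRST[C]={a}
round 2:
  B via B→S: +{a}
  FIRST[S]={a,b}  FIRST[A]={a}  FIRST[B]={a,b}  FIRST[C]={a}
round 3: done
  FIRST[S]={a,b}  FIRST[A]={a}  FIRST[B]={a,b}  FIRST[C]={a}

FIRST(B) = ["a", "b"]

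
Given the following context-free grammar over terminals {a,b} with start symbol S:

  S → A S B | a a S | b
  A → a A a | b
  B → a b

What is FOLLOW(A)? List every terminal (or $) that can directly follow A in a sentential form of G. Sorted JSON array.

FIRST sets, iterate to fixpoint:
pass 1:
  A via A→a A a: +{a}
  A via A→b: +{b}
  B via B→a b: +{a}
  S via S→A S B: +{a,b}
  S: {a,b}  A: {a,b}  B: {a}
pass 2: (no change)
  S: {a,b}  A: {a,b}  B: {a}

Compute FOLLOW by fixpoint:
seed FOLLOW(S) with $
pass 1:
  A→a A a: FOLLOW(A) ⊇ FIRST(a) = {a}; new: +{a}
  S→A S B: FOLLOW(A) ⊇ FIRST(S) = {a,b}; new: +{b}
  S→A S B: FOLLOW(S) ⊇ FIRST(B) = {a}; new: +{a}
  S→A S B: FOLLOW(B) ⊇ FOLLOW(S) ⊇ {$,a}; new: +{$,a}
  FOLLOW(S)={$,a}  FOLLOW(A)={a,b}  FOLLOW(B)={$,a}
pass 2: — fixpoint
  FOLLOW(S)={$,a}  FOLLOW(A)={a,b}  FOLLOW(B)={$,a}

FOLLOW(A) = ["a", "b"]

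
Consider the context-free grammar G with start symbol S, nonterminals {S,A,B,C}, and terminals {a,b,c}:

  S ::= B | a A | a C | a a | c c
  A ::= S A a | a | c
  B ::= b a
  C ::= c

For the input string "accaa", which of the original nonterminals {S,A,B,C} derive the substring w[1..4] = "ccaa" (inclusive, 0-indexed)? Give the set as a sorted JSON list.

CNF form of G:
  S -> T0 A | T0 C | T0 T0 | T1 T0 | T2 T2
  A -> S X3 | a | c
  B -> T1 T0
  C -> c
  T0 -> a
  T1 -> b
  T2 -> c
  X3 -> A T0

Fill CYK table bottom-up (cells [i..j] with 1 ≤ i ≤ j ≤ 4 only):
  [1..1]={A,C,T2}  "c"  orig:{A,C}
  [2..2]={A,C,T2}  "c"  orig:{A,C}
  [3..3]={A,T0}  "a"  orig:{A}
  [4..4]={A,T0}  "a"  orig:{A}
  [1..2]={S}  "cc"
  [2..3]={X3}  "ca"  orig:{}
  [3..4]={S,X3}  "aa"  orig:{S}
  [1..3]=∅  "cca"
  [2..4]=∅  "caa"
  [1..4]={A}  "ccaa"

Original NTs in T[1,4] deriving "ccaa": ["A"]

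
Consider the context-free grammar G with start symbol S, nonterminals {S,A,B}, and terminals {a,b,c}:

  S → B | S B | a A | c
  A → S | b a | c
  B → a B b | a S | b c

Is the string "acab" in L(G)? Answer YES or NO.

CNF form of G:
  S -> S B | T0 A | T0 S | T0 X5 | T1 T2 | c
  A -> S B | T0 A | T0 S | T0 X3 | T1 T0 | T1 T2 | c
  B -> T0 S | T0 X4 | T1 T2
  T0 -> a
  T1 -> b
  T2 -> c
  X3 -> B T1
  X4 -> B T1
  X5 -> B T1

CYK fill:
  T[0,0] 'a' = {T0}  orig:{}
  T[1,1] 'c' = {A,S,T2}  orig:{A,S}
  T[2,2] 'a' = {T0}  orig:{}
  T[3,3] 'b' = {T1}  orig:{}
  T[0,1] 'ac' = {A,B,S}
  T[1,2] 'ca' = ∅
  T[2,3] 'ab' = ∅
  T[0,2] 'aca' = ∅
  T[1,3] 'cab' = ∅
  T[0,3] 'acab' = ∅

S ∉ T[0,3] ⇒ NO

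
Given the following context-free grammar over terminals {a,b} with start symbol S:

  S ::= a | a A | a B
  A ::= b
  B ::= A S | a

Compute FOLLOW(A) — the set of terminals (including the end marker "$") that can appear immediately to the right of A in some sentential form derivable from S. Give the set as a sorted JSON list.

Compute FIRST by fixpoint:
[1]
  A via A→b: +{b}
  B via B→A S: +{b}
  B via B→a: +{a}
  S via S→a: +{a}
  FIRST(S)={a}  FIRST(A)={b}  FIRST(B)={a,b}
[2] done
  FIRST(S)={a}  FIRST(A)={b}  FIRST(B)={a,b}

FOLLOW iteration:
seed FOLLOW(S) with $
[1]
  B→A S: FOLLOW(A) ⊇ FIRST(S) = {a}; new: +{a}
  S→a A: FOLLOW(A) ⊇ FOLLOW(S) ⊇ {$}; new: +{$}
  S→a B: FOLLOW(B) ⊇ FOLLOW(S) ⊇ {$}; new: +{$}
  FOLLOW[S]={$}  FOLLOW[A]={$,a}  FOLLOW[B]={$}
[2] (stable)
  FOLLOW[S]={$}  FOLLOW[A]={$,a}  FOLLOW[B]={$}

FOLLOW(A) = ["$", "a"]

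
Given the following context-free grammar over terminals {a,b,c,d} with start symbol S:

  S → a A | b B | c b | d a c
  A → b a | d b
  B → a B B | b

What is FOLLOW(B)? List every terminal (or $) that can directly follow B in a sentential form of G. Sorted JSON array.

FIRST sets, iterate to fixpoint:
[1]
  A via A→b a: +{b}
  A via A→d b: +{d}
  B via B→a B B: +{a}
  B via B→b: +{b}
  S via S→a A: +{a}
  S via S→b B: +{b}
  S via S→c b: +{c}
  S via S→d a c: +{d}
  FIRST(S)={a,b,c,d}  FIRST(A)={b,d}  FIRST(B)={a,b}
[2] done
  FIRST(S)={a,b,c,d}  FIRST(A)={b,d}  FIRST(B)={a,b}

FOLLOW sets:
seed FOLLOW(S) with $
pass 1:
  B→a B B: FOLLOW(B) ⊇ FIRST(B) = {a,b}; new: +{a,b}
  S→a A: FOLLOW(A) ⊇ FOLLOW(S) ⊇ {$}; new: +{$}
  S→b B: FOLLOW(B) ⊇ FOLLOW(S) ⊇ {$}; new: +{$}
  FOLLOW(S)={$}  FOLLOW(A)={$}  FOLLOW(B)={$,a,b}
pass 2: done
  FOLLOW(S)={$}  FOLLOW(A)={$}  FOLLOW(B)={$,a,b}

FOLLOW(B) = ["$", "a", "b"]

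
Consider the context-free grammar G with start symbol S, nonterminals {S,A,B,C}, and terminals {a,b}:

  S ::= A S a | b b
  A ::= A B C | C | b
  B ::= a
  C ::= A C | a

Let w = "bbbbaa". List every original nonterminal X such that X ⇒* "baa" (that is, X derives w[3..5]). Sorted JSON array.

Convert to CNF:
  S -> A X3 | T1 T1
  A -> A C | A X2 | a | b
  B -> a
  C -> A C | a
  T0 -> a
  T1 -> b
  X2 -> B C
  X3 -> S T0

CYK fill — only the sub-triangle for w[3..5]:
  [3..3]={A,T1}  "b"  orig:{A}
  [4..4]={A,B,C,T0}  "a"  orig:{A,B,C}
  [5..5]={A,B,C,T0}  "a"  orig:{A,B,C}
  [3..4]={A,C}  "ba"
  [4..5]={A,C,X2}  "aa"  orig:{A,C}
  [3..5]={A,C}  "baa"

Original NTs in T[3,5] deriving "baa": ["A", "C"]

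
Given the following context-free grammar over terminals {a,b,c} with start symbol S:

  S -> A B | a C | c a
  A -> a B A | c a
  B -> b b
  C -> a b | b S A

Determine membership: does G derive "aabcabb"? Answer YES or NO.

Convert to CNF:
  S -> A B | T0 C | T1 T0
  A -> T0 X3 | T1 T0
  B -> T2 T2
  C -> T0 T2 | T2 X4
  T0 -> a
  T1 -> c
  T2 -> b
  X3 -> B A
  X4 -> S A

Fill CYK table bottom-up:
  T[0,0] 'a' = {T0}  orig:{}
  T[1,1] 'a' = {T0}  orig:{}
  T[2,2] 'b' = {T2}  orig:{}
  T[3,3] 'c' = {T1}  orig:{}
  T[4,4] 'a' = {T0}  orig:{}
  T[5,5] 'b' = {T2}  orig:{}
  T[6,6] 'b' = {T2}  orig:{}
  T[0,1] 'aa' = ∅
  T[1,2] 'ab' = {C}
  T[2,3] 'bc' = ∅
  T[3,4] 'ca' = {A,S}
  T[4,5] 'ab' = {C}
  T[5,6] 'bb' = {B}
  T[0,2] 'aab' = {S}
  T[1,3] 'abc' = ∅
  T[2,4] 'bca' = ∅
  T[3,5] 'cab' = ∅
  T[4,6] 'abb' = ∅
  T[0,3] 'aabc' = ∅
  T[1,4] 'abca' = ∅
  T[2,5] 'bcab' = ∅
  T[3,6] 'cabb' = {S}
  T[0,4] 'aabca' = {X4}  orig:{}
  T[1,5] 'abcab' = ∅
  T[2,6] 'bcabb' = ∅
  T[0,5] 'aabcab' = ∅
  T[1,6] 'abcabb' = ∅
  T[0,6] 'aabcabb' = ∅

S ∉ T[0,6] ⇒ NO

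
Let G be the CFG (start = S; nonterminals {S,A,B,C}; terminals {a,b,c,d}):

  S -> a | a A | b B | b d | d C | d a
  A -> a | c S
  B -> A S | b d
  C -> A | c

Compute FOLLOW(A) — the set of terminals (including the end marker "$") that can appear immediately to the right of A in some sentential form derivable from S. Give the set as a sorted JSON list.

Compute FIRST by fixpoint:
[1]
  A via A→a: +{a}
  A via A→c S: +{c}
  B via B→A S: +{a,c}
  B via B→b d: +{b}
  C via C→A: +{a,c}
  S via S→a: +{a}
  S via S→b B: +{b}
  S via S→d C: +{d}
  S: {a,b,d}  A: {a,c}  B: {a,b,c}  C: {a,c}
[2] (no change)
  S: {a,b,d}  A: {a,c}  B: {a,b,c}  C: {a,c}

Compute FOLLOW by fixpoint:
seed FOLLOW(S) with $
[1]
  B→A S: FOLLOW(A) ⊇ FIRST(S) = {a,b,d}; new: +{a,b,d}
  S→a A: FOLLOW(A) ⊇ FOLLOW(S) ⊇ {$}; new: +{$}
  S→b B: FOLLOW(B) ⊇ FOLLOW(S) ⊇ {$}; new: +{$}
  S→d C: FOLLOW(C) ⊇ FOLLOW(S) ⊇ {$}; new: +{$}
  S: {$}  A: {$,a,b,d}  B: {$}  C: {$}
[2]
  A→c S: FOLLOW(S) ⊇ FOLLOW(A) ⊇ {$,a,b,d}; new: +{a,b,d}
  S→b B: FOLLOW(B) ⊇ FOLLOW(S) ⊇ {$,a,b,d}; new: +{a,b,d}
  S→d C: FOLLOW(C) ⊇ FOLLOW(S) ⊇ {$,a,b,d}; new: +{a,b,d}
  S: {$,a,b,d}  A: {$,a,b,d}  B: {$,a,b,d}  C: {$,a,b,d}
[3] (no change)
  S: {$,a,b,d}  A: {$,a,b,d}  B: {$,a,b,d}  C: {$,a,b,d}

FOLLOW(A) = ["$", "a", "b", "d"]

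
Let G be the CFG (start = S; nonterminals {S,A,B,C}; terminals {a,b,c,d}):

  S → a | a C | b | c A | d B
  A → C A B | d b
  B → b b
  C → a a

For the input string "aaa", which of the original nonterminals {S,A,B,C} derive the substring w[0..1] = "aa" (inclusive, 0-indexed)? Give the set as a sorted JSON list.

Convert to CNF:
  S -> T0 B | T2 C | T3 A | a | b
  A -> C X4 | T0 T1
  B -> T1 T1
  C -> T2 T2
  T0 -> d
  T1 -> b
  T2 -> a
  T3 -> c
  X4 -> A B

Fill CYK table bottom-up (cells [i..j] with 0 ≤ i ≤ j ≤ 1 only):
  [0..0]={S,T2}  "a"  orig:{S}
  [1..1]={S,T2}  "a"  orig:{S}
  [0..1]={C}  "aa"

Original NTs in T[0,1] deriving "aa": ["C"]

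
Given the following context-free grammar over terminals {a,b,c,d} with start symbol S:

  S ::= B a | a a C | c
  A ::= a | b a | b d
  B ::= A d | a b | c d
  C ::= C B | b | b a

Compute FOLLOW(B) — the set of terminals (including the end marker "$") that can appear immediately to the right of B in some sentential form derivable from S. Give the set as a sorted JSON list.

FIRST iteration:
[1]
  A via A→a: +{a}
  A via A→b a: +{b}
  B via B→A d: +{a,b}
  B via B→c d: +{c}
  C via C→b: +{b}
  S via S→B a: +{a,b,c}
  FIRST[S]={a,b,c}  FIRST[A]={a,b}  FIRST[B]={a,b,c}  FIRST[C]={b}
[2] (stable)
  FIRST[S]={a,b,c}  FIRST[A]={a,b}  FIRST[B]={a,b,c}  FIRST[C]={b}

FOLLOW iteration:
FOLLOW(S) := {$}
[1]
  B→A d: FOLLOW(A) ⊇ FIRST(d) = {d}; new: +{d}
  C→C B: FOLLOW(C) ⊇ FIRST(B) = {a,b,c}; new: +{a,b,c}
  C→C B: FOLLOW(B) ⊇ FOLLOW(C) ⊇ {a,b,c}; new: +{a,b,c}
  S→a a C: FOLLOW(C) ⊇ FOLLOW(S) ⊇ {$}; new: +{$}
  FOLLOW(S)={$}  FOLLOW(A)={d}  FOLLOW(B)={a,b,c}  FOLLOW(C)={$,a,b,c}
[2]
  C→C B: FOLLOW(B) ⊇ FOLLOW(C) ⊇ {$,a,b,c}; new: +{$}
  FOLLOW(S)={$}  FOLLOW(A)={d}  FOLLOW(B)={$,a,b,c}  FOLLOW(C)={$,a,b,c}
[3] — fixpoint
  FOLLOW(S)={$}  FOLLOW(A)={d}  FOLLOW(B)={$,a,b,c}  FOLLOW(C)={$,a,b,c}

FOLLOW(B) = ["$", "a", "b", "c"]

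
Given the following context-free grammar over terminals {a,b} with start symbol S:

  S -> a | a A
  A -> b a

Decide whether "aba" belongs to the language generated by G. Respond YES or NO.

Convert to CNF:
  S -> T1 A | a
  A -> T0 T1
  T0 -> b
  T1 -> a

Fill CYK table bottom-up:
  cell(0,0) a: {S,T1}  orig:{S}
  cell(1,1) b: {T0}  orig:{}
  cell(2,2) a: {S,T1}  orig:{S}
  cell(0,1) ab: ∅
  cell(1,2) ba: {A}
  cell(0,2) aba: {S}

S ∈ T[0,2] ⇒ YES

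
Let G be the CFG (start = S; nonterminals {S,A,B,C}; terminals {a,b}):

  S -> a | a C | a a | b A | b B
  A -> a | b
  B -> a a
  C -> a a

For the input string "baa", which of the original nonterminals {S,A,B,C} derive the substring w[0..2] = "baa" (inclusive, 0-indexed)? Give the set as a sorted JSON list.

CNF form of G:
  S -> T0 C | T0 T0 | T1 A | T1 B | a
  A -> a | b
  B -> T0 T0
  C -> T0 T0
  T0 -> a
  T1 -> b

Fill CYK table bottom-up — only the sub-triangle for w[0..2]:
  T[0,0] 'b' = {A,T1}  orig:{A}
  T[1,1] 'a' = {A,S,T0}  orig:{A,S}
  T[2,2] 'a' = {A,S,T0}  orig:{A,S}
  T[0,1] 'ba' = {S}
  T[1,2] 'aa' = {B,C,S}
  T[0,2] 'baa' = {S}

Original NTs in T[0,2] deriving "baa": ["S"]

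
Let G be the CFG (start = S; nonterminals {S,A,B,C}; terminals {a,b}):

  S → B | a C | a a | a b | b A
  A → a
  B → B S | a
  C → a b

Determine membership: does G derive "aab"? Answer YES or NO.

Convert to CNF:
  S -> B S | T0 C | T0 T0 | T0 T1 | T1 A | a
  A -> a
  B -> B S | a
  C -> T0 T1
  T0 -> a
  T1 -> b

CYK table (by increasing span):
  [0..0]={A,B,S,T0}  "a"  orig:{A,B,S}
  [1..1]={A,B,S,T0}  "a"  orig:{A,B,S}
  [2..2]={T1}  "b"  orig:{}
  [0..1]={B,S}  "aa"
  [1..2]={C,S}  "ab"
  [0..2]={B,S}  "aab"

S ∈ T[0,2] ⇒ YES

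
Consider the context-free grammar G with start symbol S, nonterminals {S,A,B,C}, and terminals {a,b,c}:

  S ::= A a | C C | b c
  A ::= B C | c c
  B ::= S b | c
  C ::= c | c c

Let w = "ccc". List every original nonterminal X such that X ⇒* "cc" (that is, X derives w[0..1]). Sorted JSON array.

CNF form of G:
  S -> A T2 | C C | T1 T0
  A -> B C | T0 T0
  B -> S T1 | c
  C -> T0 T0 | c
  T0 -> c
  T1 -> b
  T2 -> a

Fill CYK table bottom-up (cells [i..j] with 0 ≤ i ≤ j ≤ 1 only):
  cell(0,0) c: {B,C,T0}  orig:{B,C}
  cell(1,1) c: {B,C,T0}  orig:{B,C}
  cell(0,1) cc: {A,C,S}

Original NTs in T[0,1] deriving "cc": ["A", "C", "S"]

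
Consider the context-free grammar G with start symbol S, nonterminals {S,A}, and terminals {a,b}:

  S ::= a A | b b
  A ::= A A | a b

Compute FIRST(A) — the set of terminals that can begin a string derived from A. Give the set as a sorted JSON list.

FIRST iteration:
iter 1:
  A via A→a b: +{a}
  S via S→a A: +{a}
  S via S→b b: +{b}
  FIRST[S]={a,b}  FIRST[A]={a}
iter 2: (no change)
  FIRST[S]={a,b}  FIRST[A]={a}

FIRST(A) = ["a"]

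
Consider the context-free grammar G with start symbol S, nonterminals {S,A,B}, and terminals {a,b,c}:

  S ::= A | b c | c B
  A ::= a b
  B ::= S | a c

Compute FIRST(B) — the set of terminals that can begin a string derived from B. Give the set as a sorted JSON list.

FIRST iteration:
pass 1:
  A via A→a b: +{a}
  B via B→a c: +{a}
  S via S→A: +{a}
  S via S→b c: +{b}
  S via S→c B: +{c}
  S: {a,b,c}  A: {a}  B: {a}
pass 2:
  B via B→S: +{b,c}
  S: {a,b,c}  A: {a}  B: {a,b,c}
pass 3: done
  S: {a,b,c}  A: {a}  B: {a,b,c}

FIRST(B) = ["a", "b", "c"]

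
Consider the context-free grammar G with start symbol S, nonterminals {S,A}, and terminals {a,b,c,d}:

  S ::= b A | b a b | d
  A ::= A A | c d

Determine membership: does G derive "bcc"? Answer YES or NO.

Convert to CNF:
  S -> T2 A | T2 X4 | d
  A -> A A | T0 T1
  T0 -> c
  T1 -> d
  T2 -> b
  T3 -> a
  X4 -> T3 T2

CYK table (by increasing span):
  T[0,0] 'b' = {T2}  orig:{}
  T[1,1] 'c' = {T0}  orig:{}
  T[2,2] 'c' = {T0}  orig:{}
  T[0,1] 'bc' = ∅
  T[1,2] 'cc' = ∅
  T[0,2] 'bcc' = ∅

S ∉ T[0,2] ⇒ NO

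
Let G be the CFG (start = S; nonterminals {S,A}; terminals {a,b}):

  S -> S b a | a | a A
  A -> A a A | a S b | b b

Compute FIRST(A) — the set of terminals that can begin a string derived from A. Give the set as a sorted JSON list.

Compute FIRST by fixpoint:
pass 1:
  A via A→a S b: +{a}
  A via A→b b: +{b}
  S via S→a: +{a}
  FIRST(S)={a}  FIRST(A)={a,b}
pass 2: (no change)
  FIRST(S)={a}  FIRST(A)={a,b}

FIRST(A) = ["a", "b"]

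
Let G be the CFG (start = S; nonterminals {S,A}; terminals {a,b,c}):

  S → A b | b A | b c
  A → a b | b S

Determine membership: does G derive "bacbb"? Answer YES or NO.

CNF form of G:
  S -> A T1 | T1 A | T1 T2
  A -> T0 T1 | T1 S
  T0 -> a
  T1 -> b
  T2 -> c

CYK fill:
  [0..0]={T1}  "b"  orig:{}
  [1..1]={T0}  "a"  orig:{}
  [2..2]={T2}  "c"  orig:{}
  [3..3]={T1}  "b"  orig:{}
  [4..4]={T1}  "b"  orig:{}
  [0..1]=∅  "ba"
  [1..2]=∅  "ac"
  [2..3]=∅  "cb"
  [3..4]=∅  "bb"
  [0..2]=∅  "bac"
  [1..3]=∅  "acb"
  [2..4]=∅  "cbb"
  [0..3]=∅  "bacb"
  [1..4]=∅  "acbb"
  [0..4]=∅  "bacbb"

S ∉ T[0,4] ⇒ NO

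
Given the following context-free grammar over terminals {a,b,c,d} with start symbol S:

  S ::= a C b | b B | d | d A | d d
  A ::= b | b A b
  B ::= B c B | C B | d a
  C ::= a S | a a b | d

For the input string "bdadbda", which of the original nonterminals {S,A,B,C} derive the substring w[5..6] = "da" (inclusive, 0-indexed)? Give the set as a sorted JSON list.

CNF form of G:
  S -> T0 B | T2 A | T2 T2 | T3 X7 | d
  A -> T0 X4 | b
  B -> B X5 | C B | T2 T3
  C -> T3 S | T3 X6 | d
  T0 -> b
  T1 -> c
  T2 -> d
  T3 -> a
  X4 -> A T0
  X5 -> T1 B
  X6 -> T3 T0
  X7 -> C T0

CYK fill (cells [i..j] with 5 ≤ i ≤ j ≤ 6 only):
  [5..5]={C,S,T2}  "d"  orig:{C,S}
  [6..6]={T3}  "a"  orig:{}
  [5..6]={B}  "da"

Original NTs in T[5,6] deriving "da": ["B"]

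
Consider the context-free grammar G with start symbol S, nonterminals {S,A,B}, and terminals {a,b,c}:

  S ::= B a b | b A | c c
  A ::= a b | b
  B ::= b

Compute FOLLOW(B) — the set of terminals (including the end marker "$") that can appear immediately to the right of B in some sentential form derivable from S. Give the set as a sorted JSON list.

FIRST sets, iterate to fixpoint:
iter 1:
  A via A→a b: +{a}
  A via A→b: +{b}
  B via B→b: +{b}
  S via S→B a b: +{b}
  S via S→c c: +{c}
  FIRST(S)={b,c}  FIRST(A)={a,b}  FIRST(B)={b}
iter 2: (no change)
  FIRST(S)={b,c}  FIRST(A)={a,b}  FIRST(B)={b}

FOLLOW iteration:
initialize: $ ∈ FOLLOW(S)
round 1:
  S→B a b: FOLLOW(B) ⊇ FIRST(a) = {a}; new: +{a}
  S→b A: FOLLOW(A) ⊇ FOLLOW(S) ⊇ {$}; new: +{$}
  S: {$}  A: {$}  B: {a}
round 2: (stable)
  S: {$}  A: {$}  B: {a}

FOLLOW(B) = ["a"]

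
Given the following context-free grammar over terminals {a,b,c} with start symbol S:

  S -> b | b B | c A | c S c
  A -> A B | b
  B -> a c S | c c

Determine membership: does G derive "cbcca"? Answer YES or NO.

CNF form of G:
  S -> T1 A | T1 X4 | T2 B | b
  A -> A B | b
  B -> T0 X3 | T1 T1
  T0 -> a
  T1 -> c
  T2 -> b
  X3 -> T1 S
  X4 -> S T1

CYK fill:
  [0..0]={T1}  "c"  orig:{}
  [1..1]={A,S,T2}  "b"  orig:{A,S}
  [2..2]={T1}  "c"  orig:{}
  [3..3]={T1}  "c"  orig:{}
  [4..4]={T0}  "a"  orig:{}
  [0..1]={S,X3}  "cb"  orig:{S}
  [1..2]={X4}  "bc"  orig:{}
  [2..3]={B}  "cc"
  [3..4]=∅  "ca"
  [0..2]={S,X4}  "cbc"  orig:{S}
  [1..3]={A,S}  "bcc"
  [2..4]=∅  "cca"
  [0..3]={S,X3,X4}  "cbcc"  orig:{S}
  [1..4]=∅  "bcca"
  [0..4]=∅  "cbcca"

S ∉ T[0,4] ⇒ NO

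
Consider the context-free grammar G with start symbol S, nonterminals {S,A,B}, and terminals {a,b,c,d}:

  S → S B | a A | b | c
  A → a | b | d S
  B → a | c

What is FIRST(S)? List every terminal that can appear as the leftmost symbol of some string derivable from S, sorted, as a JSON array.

FIRST sets, iterate to fixpoint:
iter 1:
  A via A→a: +{a}
  A via A→b: +{b}
  A via A→d S: +{d}
  B via B→a: +{a}
  B via B→c: +{c}
  S via S→a A: +{a}
  S via S→b: +{b}
  S via S→c: +{c}
  FIRST(S)={a,b,c}  FIRST(A)={a,b,d}  FIRST(B)={a,c}
iter 2: — fixpoint
  FIRST(S)={a,b,c}  FIRST(A)={a,b,d}  FIRST(B)={a,c}

FIRST(S) = ["a", "b", "c"]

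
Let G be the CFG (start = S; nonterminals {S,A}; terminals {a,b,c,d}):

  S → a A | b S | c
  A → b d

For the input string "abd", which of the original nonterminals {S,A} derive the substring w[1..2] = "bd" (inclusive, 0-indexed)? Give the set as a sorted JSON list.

CNF form of G:
  S -> T0 S | T2 A | c
  A -> T0 T1
  T0 -> b
  T1 -> d
  T2 -> a

CYK fill — only the sub-triangle for w[1..2]:
  [1..1]={T0}  "b"  orig:{}
  [2..2]={T1}  "d"  orig:{}
  [1..2]={A}  "bd"

Original NTs in T[1,2] deriving "bd": ["A"]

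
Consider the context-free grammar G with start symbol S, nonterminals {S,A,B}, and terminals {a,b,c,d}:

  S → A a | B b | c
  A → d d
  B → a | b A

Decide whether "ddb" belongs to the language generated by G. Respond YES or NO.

CNF form of G:
  S -> A T2 | B T1 | c
  A -> T0 T0
  B -> T1 A | a
  T0 -> d
  T1 -> b
  T2 -> a

CYK table (by increasing span):
  [0..0]={T0}  "d"  orig:{}
  [1..1]={T0}  "d"  orig:{}
  [2..2]={T1}  "b"  orig:{}
  [0..1]={A}  "dd"
  [1..2]=∅  "db"
  [0..2]=∅  "ddb"

S ∉ T[0,2] ⇒ NO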